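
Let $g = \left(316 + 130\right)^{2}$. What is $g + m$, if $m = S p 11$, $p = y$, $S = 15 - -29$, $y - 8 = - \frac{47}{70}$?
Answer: $\frac{7086206}{35} \approx 2.0246 \cdot 10^{5}$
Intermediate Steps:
$y = \frac{513}{70}$ ($y = 8 - \frac{47}{70} = \frac{513}{70} \approx 7.3286$)
$S = 44$ ($S = 15 + 29 = 44$)
$p = \frac{513}{70} \approx 7.3286$
$m = \frac{124146}{35}$ ($m = 44 \cdot \frac{513}{70} \cdot 11 = \frac{11286}{35} \cdot 11 = \frac{124146}{35} \approx 3547.0$)
$g = 198916$ ($g = 446^{2} = 198916$)
$g + m = 198916 + \frac{124146}{35} = \frac{7086206}{35}$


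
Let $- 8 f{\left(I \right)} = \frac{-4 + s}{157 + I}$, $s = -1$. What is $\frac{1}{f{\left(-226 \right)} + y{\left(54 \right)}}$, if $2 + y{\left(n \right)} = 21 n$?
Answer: $\frac{552}{624859} \approx 0.0008834$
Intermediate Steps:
$f{\left(I \right)} = \frac{5}{8 \left(157 + I\right)}$ ($f{\left(I \right)} = - \frac{\left(-4 - 1\right) \frac{1}{157 + I}}{8} = - \frac{\left(-5\right) \frac{1}{157 + I}}{8} = \frac{5}{8 \left(157 + I\right)}$)
$y{\left(n \right)} = -2 + 21 n$
$\frac{1}{f{\left(-226 \right)} + y{\left(54 \right)}} = \frac{1}{\frac{5}{8 \left(157 - 226\right)} + \left(-2 + 21 \cdot 54\right)} = \frac{1}{\frac{5}{8 \left(-69\right)} + \left(-2 + 1134\right)} = \frac{1}{\frac{5}{8} \left(- \frac{1}{69}\right) + 1132} = \frac{1}{- \frac{5}{552} + 1132} = \frac{1}{\frac{624859}{552}} = \frac{552}{624859}$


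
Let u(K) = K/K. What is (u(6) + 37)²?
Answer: 1444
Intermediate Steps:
u(K) = 1
(u(6) + 37)² = (1 + 37)² = 38² = 1444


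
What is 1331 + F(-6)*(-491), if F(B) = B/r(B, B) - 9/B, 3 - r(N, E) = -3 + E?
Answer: 840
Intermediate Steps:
r(N, E) = 6 - E (r(N, E) = 3 - (-3 + E) = 3 + (3 - E) = 6 - E)
F(B) = -9/B + B/(6 - B) (F(B) = B/(6 - B) - 9/B = -9/B + B/(6 - B))
1331 + F(-6)*(-491) = 1331 + ((54 - 1*(-6)² - 9*(-6))/((-6)*(-6 - 6)))*(-491) = 1331 - ⅙*(54 - 1*36 + 54)/(-12)*(-491) = 1331 - ⅙*(-1/12)*(54 - 36 + 54)*(-491) = 1331 - ⅙*(-1/12)*72*(-491) = 1331 + 1*(-491) = 1331 - 491 = 840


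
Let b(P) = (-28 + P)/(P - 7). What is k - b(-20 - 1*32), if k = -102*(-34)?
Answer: 204532/59 ≈ 3466.6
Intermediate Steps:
k = 3468
b(P) = (-28 + P)/(-7 + P)
k - b(-20 - 1*32) = 3468 - (-28 + (-20 - 1*32))/(-7 + (-20 - 1*32)) = 3468 - (-28 + (-20 - 32))/(-7 + (-20 - 32)) = 3468 - (-28 - 52)/(-7 - 52) = 3468 - (-80)/(-59) = 3468 - (-1)*(-80)/59 = 3468 - 1*80/59 = 3468 - 80/59 = 204532/59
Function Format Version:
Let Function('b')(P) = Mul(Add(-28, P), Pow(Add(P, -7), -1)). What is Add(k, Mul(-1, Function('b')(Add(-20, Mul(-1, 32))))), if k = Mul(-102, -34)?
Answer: Rational(204532, 59) ≈ 3466.6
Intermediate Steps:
k = 3468
Function('b')(P) = Mul(Pow(Add(-7, P), -1), Add(-28, P)) (Function('b')(P) = Mul(Add(-28, P), Pow(Add(-7, P), -1)) = Mul(Pow(Add(-7, P), -1), Add(-28, P)))
Add(k, Mul(-1, Function('b')(Add(-20, Mul(-1, 32))))) = Add(3468, Mul(-1, Mul(Pow(Add(-7, Add(-20, Mul(-1, 32))), -1), Add(-28, Add(-20, Mul(-1, 32)))))) = Add(3468, Mul(-1, Mul(Pow(Add(-7, Add(-20, -32)), -1), Add(-28, Add(-20, -32))))) = Add(3468, Mul(-1, Mul(Pow(Add(-7, -52), -1), Add(-28, -52)))) = Add(3468, Mul(-1, Mul(Pow(-59, -1), -80))) = Add(3468, Mul(-1, Mul(Rational(-1, 59), -80))) = Add(3468, Mul(-1, Rational(80, 59))) = Add(3468, Rational(-80, 59)) = Rational(204532, 59)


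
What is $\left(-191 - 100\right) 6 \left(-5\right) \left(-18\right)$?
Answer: $-157140$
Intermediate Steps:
$\left(-191 - 100\right) 6 \left(-5\right) \left(-18\right) = - 291 \left(\left(-30\right) \left(-18\right)\right) = \left(-291\right) 540 = -157140$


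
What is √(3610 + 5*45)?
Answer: √3835 ≈ 61.927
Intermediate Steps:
√(3610 + 5*45) = √(3610 + 225) = √3835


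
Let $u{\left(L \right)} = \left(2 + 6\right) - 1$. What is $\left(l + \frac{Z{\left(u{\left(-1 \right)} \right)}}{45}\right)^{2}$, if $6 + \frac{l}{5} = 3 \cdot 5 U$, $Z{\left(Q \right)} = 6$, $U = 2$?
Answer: $\frac{3247204}{225} \approx 14432.0$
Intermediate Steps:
$u{\left(L \right)} = 7$ ($u{\left(L \right)} = 8 - 1 = 7$)
$l = 120$ ($l = -30 + 5 \cdot 3 \cdot 5 \cdot 2 = -30 + 5 \cdot 15 \cdot 2 = -30 + 5 \cdot 30 = -30 + 150 = 120$)
$\left(l + \frac{Z{\left(u{\left(-1 \right)} \right)}}{45}\right)^{2} = \left(120 + \frac{6}{45}\right)^{2} = \left(120 + 6 \cdot \frac{1}{45}\right)^{2} = \left(120 + \frac{2}{15}\right)^{2} = \left(\frac{1802}{15}\right)^{2} = \frac{3247204}{225}$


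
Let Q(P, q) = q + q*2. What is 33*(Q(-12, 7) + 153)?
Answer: 5742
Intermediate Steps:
Q(P, q) = 3*q (Q(P, q) = q + 2*q = 3*q)
33*(Q(-12, 7) + 153) = 33*(3*7 + 153) = 33*(21 + 153) = 33*174 = 5742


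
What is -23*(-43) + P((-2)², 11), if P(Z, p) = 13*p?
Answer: 1132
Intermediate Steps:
-23*(-43) + P((-2)², 11) = -23*(-43) + 13*11 = 989 + 143 = 1132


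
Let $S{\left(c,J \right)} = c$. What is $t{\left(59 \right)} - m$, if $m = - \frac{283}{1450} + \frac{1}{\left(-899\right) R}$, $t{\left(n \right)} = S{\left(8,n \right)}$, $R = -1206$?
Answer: $\frac{111064447}{13552425} \approx 8.1952$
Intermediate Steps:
$t{\left(n \right)} = 8$
$m = - \frac{2645047}{13552425}$ ($m = - \frac{283}{1450} + \frac{1}{\left(-899\right) \left(-1206\right)} = \left(-283\right) \frac{1}{1450} - - \frac{1}{1084194} = - \frac{283}{1450} + \frac{1}{1084194} = - \frac{2645047}{13552425} \approx -0.19517$)
$t{\left(59 \right)} - m = 8 - - \frac{2645047}{13552425} = 8 + \frac{2645047}{13552425} = \frac{111064447}{13552425}$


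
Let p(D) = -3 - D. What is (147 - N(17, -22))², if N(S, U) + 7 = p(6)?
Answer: 26569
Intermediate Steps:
N(S, U) = -16 (N(S, U) = -7 + (-3 - 1*6) = -7 + (-3 - 6) = -7 - 9 = -16)
(147 - N(17, -22))² = (147 - 1*(-16))² = (147 + 16)² = 163² = 26569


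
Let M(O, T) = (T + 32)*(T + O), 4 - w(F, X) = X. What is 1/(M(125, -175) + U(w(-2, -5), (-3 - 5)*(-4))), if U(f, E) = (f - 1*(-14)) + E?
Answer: 1/7205 ≈ 0.00013879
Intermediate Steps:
w(F, X) = 4 - X
U(f, E) = 14 + E + f (U(f, E) = (f + 14) + E = (14 + f) + E = 14 + E + f)
M(O, T) = (32 + T)*(O + T)
1/(M(125, -175) + U(w(-2, -5), (-3 - 5)*(-4))) = 1/(((-175)**2 + 32*125 + 32*(-175) + 125*(-175)) + (14 + (-3 - 5)*(-4) + (4 - 1*(-5)))) = 1/((30625 + 4000 - 5600 - 21875) + (14 - 8*(-4) + (4 + 5))) = 1/(7150 + (14 + 32 + 9)) = 1/(7150 + 55) = 1/7205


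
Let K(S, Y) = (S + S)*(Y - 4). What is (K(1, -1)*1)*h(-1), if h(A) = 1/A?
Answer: 10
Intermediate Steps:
K(S, Y) = 2*S*(-4 + Y) (K(S, Y) = (2*S)*(-4 + Y) = 2*S*(-4 + Y))
(K(1, -1)*1)*h(-1) = ((2*1*(-4 - 1))*1)/(-1) = ((2*1*(-5))*1)*(-1) = -10*1*(-1) = -10*(-1) = 10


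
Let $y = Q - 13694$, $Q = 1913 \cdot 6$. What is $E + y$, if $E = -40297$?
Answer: $-42513$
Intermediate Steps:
$Q = 11478$
$y = -2216$ ($y = 11478 - 13694 = -2216$)
$E + y = -40297 - 2216 = -42513$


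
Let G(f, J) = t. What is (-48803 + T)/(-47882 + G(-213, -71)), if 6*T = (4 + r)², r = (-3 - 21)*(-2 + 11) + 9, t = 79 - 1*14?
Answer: 251609/286902 ≈ 0.87699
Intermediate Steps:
t = 65 (t = 79 - 14 = 65)
G(f, J) = 65
r = -207 (r = -24*9 + 9 = -216 + 9 = -207)
T = 41209/6 (T = (4 - 207)²/6 = (⅙)*(-203)² = (⅙)*41209 = 41209/6 ≈ 6868.2)
(-48803 + T)/(-47882 + G(-213, -71)) = (-48803 + 41209/6)/(-47882 + 65) = -251609/6/(-47817) = -251609/6*(-1/47817) = 251609/286902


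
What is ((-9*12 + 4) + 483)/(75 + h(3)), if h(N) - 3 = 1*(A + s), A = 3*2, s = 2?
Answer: 379/86 ≈ 4.4070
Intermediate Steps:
A = 6
h(N) = 11 (h(N) = 3 + 1*(6 + 2) = 3 + 1*8 = 3 + 8 = 11)
((-9*12 + 4) + 483)/(75 + h(3)) = ((-9*12 + 4) + 483)/(75 + 11) = ((-108 + 4) + 483)/86 = (-104 + 483)*(1/86) = 379*(1/86) = 379/86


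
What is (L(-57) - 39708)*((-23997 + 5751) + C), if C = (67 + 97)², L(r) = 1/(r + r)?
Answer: -19578033725/57 ≈ -3.4347e+8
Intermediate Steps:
L(r) = 1/(2*r)
C = 26896 (C = 164² = 26896)
(L(-57) - 39708)*((-23997 + 5751) + C) = ((½)/(-57) - 39708)*((-23997 + 5751) + 26896) = ((½)*(-1/57) - 39708)*(-18246 + 26896) = (-1/114 - 39708)*8650 = -4526713/114*8650 = -19578033725/57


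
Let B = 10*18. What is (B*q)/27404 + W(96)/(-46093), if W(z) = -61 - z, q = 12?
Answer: 25965827/315783143 ≈ 0.082227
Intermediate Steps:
B = 180
(B*q)/27404 + W(96)/(-46093) = (180*12)/27404 + (-61 - 1*96)/(-46093) = 2160*(1/27404) + (-61 - 96)*(-1/46093) = 540/6851 - 157*(-1/46093) = 540/6851 + 157/46093 = 25965827/315783143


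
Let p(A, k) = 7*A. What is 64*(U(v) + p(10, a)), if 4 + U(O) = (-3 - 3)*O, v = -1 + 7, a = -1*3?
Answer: 1920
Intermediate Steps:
a = -3
v = 6
U(O) = -4 - 6*O (U(O) = -4 + (-3 - 3)*O = -4 - 6*O)
64*(U(v) + p(10, a)) = 64*((-4 - 6*6) + 7*10) = 64*((-4 - 36) + 70) = 64*(-40 + 70) = 64*30 = 1920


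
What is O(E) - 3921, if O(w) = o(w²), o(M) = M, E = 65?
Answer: 304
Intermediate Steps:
O(w) = w²
O(E) - 3921 = 65² - 3921 = 4225 - 3921 = 304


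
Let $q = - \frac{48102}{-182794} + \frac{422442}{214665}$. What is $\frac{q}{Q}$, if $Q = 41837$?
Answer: $\frac{14590946463}{273610312359395} \approx 5.3327 \cdot 10^{-5}$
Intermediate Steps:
$q = \frac{14590946463}{6539912335}$ ($q = \left(-48102\right) \left(- \frac{1}{182794}\right) + 422442 \cdot \frac{1}{214665} = \frac{24051}{91397} + \frac{140814}{71555} = \frac{14590946463}{6539912335} \approx 2.2311$)
$\frac{q}{Q} = \frac{14590946463}{6539912335 \cdot 41837} = \frac{14590946463}{6539912335} \cdot \frac{1}{41837} = \frac{14590946463}{273610312359395}$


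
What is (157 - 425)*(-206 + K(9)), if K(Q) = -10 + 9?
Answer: 55476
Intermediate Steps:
K(Q) = -1
(157 - 425)*(-206 + K(9)) = (157 - 425)*(-206 - 1) = -268*(-207) = 55476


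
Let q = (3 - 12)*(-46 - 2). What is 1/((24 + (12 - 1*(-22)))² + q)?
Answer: 1/3796 ≈ 0.00026344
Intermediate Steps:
q = 432 (q = -9*(-48) = 432)
1/((24 + (12 - 1*(-22)))² + q) = 1/((24 + (12 - 1*(-22)))² + 432) = 1/((24 + (12 + 22))² + 432) = 1/((24 + 34)² + 432) = 1/(58² + 432) = 1/(3364 + 432) = 1/3796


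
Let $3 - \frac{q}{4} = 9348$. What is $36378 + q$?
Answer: $-1002$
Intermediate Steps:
$q = -37380$ ($q = 12 - 37392 = -37380$)
$36378 + q = 36378 - 37380 = -1002$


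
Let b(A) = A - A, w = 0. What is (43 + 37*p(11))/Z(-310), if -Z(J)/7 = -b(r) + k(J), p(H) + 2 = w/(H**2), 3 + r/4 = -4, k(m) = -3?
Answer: -31/21 ≈ -1.4762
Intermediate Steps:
r = -28 (r = -12 + 4*(-4) = -12 - 16 = -28)
p(H) = -2 (p(H) = -2 + 0/(H**2) = -2 + 0/H**2 = -2 + 0 = -2)
b(A) = 0
Z(J) = 21 (Z(J) = -7*(-1*0 - 3) = -7*(0 - 3) = -7*(-3) = 21)
(43 + 37*p(11))/Z(-310) = (43 + 37*(-2))/21 = (43 - 74)*(1/21) = -31*1/21 = -31/21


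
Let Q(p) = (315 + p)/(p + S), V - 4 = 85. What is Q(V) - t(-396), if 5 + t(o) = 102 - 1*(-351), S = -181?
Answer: -10405/23 ≈ -452.39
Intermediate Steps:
V = 89 (V = 4 + 85 = 89)
t(o) = 448 (t(o) = -5 + (102 - 1*(-351)) = -5 + (102 + 351) = -5 + 453 = 448)
Q(p) = (315 + p)/(-181 + p) (Q(p) = (315 + p)/(p - 181) = (315 + p)/(-181 + p))
Q(V) - t(-396) = (315 + 89)/(-181 + 89) - 1*448 = 404/(-92) - 448 = -1/92*404 - 448 = -101/23 - 448 = -10405/23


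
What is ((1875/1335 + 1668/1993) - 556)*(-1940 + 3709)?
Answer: -173758317915/177377 ≈ -9.7960e+5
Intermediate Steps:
((1875/1335 + 1668/1993) - 556)*(-1940 + 3709) = ((1875*(1/1335) + 1668*(1/1993)) - 556)*1769 = ((125/89 + 1668/1993) - 556)*1769 = (397577/177377 - 556)*1769 = -98224035/177377*1769 = -173758317915/177377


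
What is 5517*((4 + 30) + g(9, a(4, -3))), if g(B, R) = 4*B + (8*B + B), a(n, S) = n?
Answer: 833067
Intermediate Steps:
g(B, R) = 13*B (g(B, R) = 4*B + 9*B = 13*B)
5517*((4 + 30) + g(9, a(4, -3))) = 5517*((4 + 30) + 13*9) = 5517*(34 + 117) = 5517*151 = 833067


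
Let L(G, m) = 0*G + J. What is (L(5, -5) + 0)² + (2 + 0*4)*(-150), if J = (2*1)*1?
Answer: -296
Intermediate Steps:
J = 2 (J = 2*1 = 2)
L(G, m) = 2 (L(G, m) = 0*G + 2 = 0 + 2 = 2)
(L(5, -5) + 0)² + (2 + 0*4)*(-150) = (2 + 0)² + (2 + 0*4)*(-150) = 2² + (2 + 0)*(-150) = 4 + 2*(-150) = 4 - 300 = -296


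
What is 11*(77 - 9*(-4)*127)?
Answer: 51139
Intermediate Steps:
11*(77 - 9*(-4)*127) = 11*(77 + 36*127) = 11*(77 + 4572) = 11*4649 = 51139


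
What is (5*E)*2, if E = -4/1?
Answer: -40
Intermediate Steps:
E = -4 (E = -4*1 = -4)
(5*E)*2 = (5*(-4))*2 = -20*2 = -40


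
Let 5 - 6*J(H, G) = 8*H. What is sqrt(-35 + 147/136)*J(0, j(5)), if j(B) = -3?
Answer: 5*I*sqrt(156842)/408 ≈ 4.8533*I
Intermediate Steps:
J(H, G) = 5/6 - 4*H/3
sqrt(-35 + 147/136)*J(0, j(5)) = sqrt(-35 + 147/136)*(5/6 - 4/3*0) = sqrt(-35 + 147*(1/136))*(5/6 + 0) = sqrt(-35 + 147/136)*(5/6) = sqrt(-4613/136)*(5/6) = (I*sqrt(156842)/68)*(5/6) = 5*I*sqrt(156842)/408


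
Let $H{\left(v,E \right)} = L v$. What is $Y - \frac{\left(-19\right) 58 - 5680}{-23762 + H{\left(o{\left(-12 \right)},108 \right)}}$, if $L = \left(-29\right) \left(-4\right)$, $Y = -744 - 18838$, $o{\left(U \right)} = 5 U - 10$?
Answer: $- \frac{312160053}{15941} \approx -19582.0$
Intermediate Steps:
$o{\left(U \right)} = -10 + 5 U$
$Y = -19582$ ($Y = -744 - 18838 = -19582$)
$L = 116$
$H{\left(v,E \right)} = 116 v$
$Y - \frac{\left(-19\right) 58 - 5680}{-23762 + H{\left(o{\left(-12 \right)},108 \right)}} = -19582 - \frac{\left(-19\right) 58 - 5680}{-23762 + 116 \left(-10 + 5 \left(-12\right)\right)} = -19582 - \frac{-1102 - 5680}{-23762 + 116 \left(-10 - 60\right)} = -19582 - - \frac{6782}{-23762 + 116 \left(-70\right)} = -19582 - - \frac{6782}{-23762 - 8120} = -19582 - - \frac{6782}{-31882} = -19582 - \left(-6782\right) \left(- \frac{1}{31882}\right) = -19582 - \frac{3391}{15941} = - \frac{312160053}{15941}$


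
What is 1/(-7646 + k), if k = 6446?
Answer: -1/1200 ≈ -0.00083333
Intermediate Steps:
1/(-7646 + k) = 1/(-7646 + 6446) = 1/(-1200) = -1/1200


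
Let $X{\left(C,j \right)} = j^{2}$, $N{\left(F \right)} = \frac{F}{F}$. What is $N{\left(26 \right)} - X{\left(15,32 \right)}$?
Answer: $-1023$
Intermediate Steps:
$N{\left(F \right)} = 1$
$N{\left(26 \right)} - X{\left(15,32 \right)} = 1 - 32^{2} = 1 - 1024 = -1023$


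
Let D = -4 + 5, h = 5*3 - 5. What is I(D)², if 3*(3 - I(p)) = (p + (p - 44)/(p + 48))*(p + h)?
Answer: 15625/2401 ≈ 6.5077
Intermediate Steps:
h = 10 (h = 15 - 5 = 10)
D = 1
I(p) = 3 - (10 + p)*(p + (-44 + p)/(48 + p))/3 (I(p) = 3 - (p + (p - 44)/(p + 48))*(p + 10)/3 = 3 - (p + (-44 + p)/(48 + p))*(10 + p)/3 = 3 - (10 + p)*(p + (-44 + p)/(48 + p))/3)
I(D)² = ((872 - 1*1³ - 437*1 - 59*1²)/(3*(48 + 1)))² = ((⅓)*(872 - 1*1 - 437 - 59*1)/49)² = ((⅓)*(1/49)*(872 - 1 - 437 - 59))² = ((⅓)*(1/49)*375)² = (125/49)² = 15625/2401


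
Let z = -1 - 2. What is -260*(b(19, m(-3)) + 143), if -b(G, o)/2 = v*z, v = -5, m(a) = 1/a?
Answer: -29380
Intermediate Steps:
z = -3
b(G, o) = -30 (b(G, o) = -(-10)*(-3) = -2*15 = -30)
-260*(b(19, m(-3)) + 143) = -260*(-30 + 143) = -260*113 = -29380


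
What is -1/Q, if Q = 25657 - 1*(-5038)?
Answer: -1/30695 ≈ -3.2579e-5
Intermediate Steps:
Q = 30695 (Q = 25657 + 5038 = 30695)
-1/Q = -1/30695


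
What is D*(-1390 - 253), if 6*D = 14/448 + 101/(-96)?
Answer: 80507/288 ≈ 279.54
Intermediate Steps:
D = -49/288 (D = (14/448 + 101/(-96))/6 = (14*(1/448) + 101*(-1/96))/6 = (1/32 - 101/96)/6 = (1/6)*(-49/48) = -49/288 ≈ -0.17014)
D*(-1390 - 253) = -49*(-1390 - 253)/288 = -49/288*(-1643) = 80507/288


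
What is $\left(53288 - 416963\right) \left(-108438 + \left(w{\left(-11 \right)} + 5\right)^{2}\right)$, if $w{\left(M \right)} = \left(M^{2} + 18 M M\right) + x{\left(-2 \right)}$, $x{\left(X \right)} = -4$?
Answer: $-1884404560350$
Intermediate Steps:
$w{\left(M \right)} = -4 + 19 M^{2}$ ($w{\left(M \right)} = \left(M^{2} + 18 M M\right) - 4 = \left(M^{2} + 18 M^{2}\right) - 4 = 19 M^{2} - 4 = -4 + 19 M^{2}$)
$\left(53288 - 416963\right) \left(-108438 + \left(w{\left(-11 \right)} + 5\right)^{2}\right) = \left(53288 - 416963\right) \left(-108438 + \left(\left(-4 + 19 \left(-11\right)^{2}\right) + 5\right)^{2}\right) = - 363675 \left(-108438 + \left(\left(-4 + 19 \cdot 121\right) + 5\right)^{2}\right) = - 363675 \left(-108438 + \left(\left(-4 + 2299\right) + 5\right)^{2}\right) = - 363675 \left(-108438 + \left(2295 + 5\right)^{2}\right) = - 363675 \left(-108438 + 2300^{2}\right) = - 363675 \left(-108438 + 5290000\right) = \left(-363675\right) 5181562 = -1884404560350$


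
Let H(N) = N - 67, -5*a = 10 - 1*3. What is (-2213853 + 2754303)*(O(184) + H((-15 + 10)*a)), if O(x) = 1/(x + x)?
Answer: -5966297775/184 ≈ -3.2426e+7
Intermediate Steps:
a = -7/5 (a = -(10 - 1*3)/5 = -(10 - 3)/5 = -1/5*7 = -7/5 ≈ -1.4000)
H(N) = -67 + N
O(x) = 1/(2*x)
(-2213853 + 2754303)*(O(184) + H((-15 + 10)*a)) = (-2213853 + 2754303)*((1/2)/184 + (-67 + (-15 + 10)*(-7/5))) = 540450*((1/2)*(1/184) + (-67 - 5*(-7/5))) = 540450*(1/368 + (-67 + 7)) = 540450*(1/368 - 60) = 540450*(-22079/368) = -5966297775/184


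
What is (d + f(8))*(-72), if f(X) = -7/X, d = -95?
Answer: 6903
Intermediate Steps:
(d + f(8))*(-72) = (-95 - 7/8)*(-72) = -767/8*(-72) = 6903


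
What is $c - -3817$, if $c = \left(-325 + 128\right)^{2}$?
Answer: $42626$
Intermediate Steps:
$c = 38809$ ($c = \left(-197\right)^{2} = 38809$)
$c - -3817 = 38809 - -3817 = 38809 + 3817 = 42626$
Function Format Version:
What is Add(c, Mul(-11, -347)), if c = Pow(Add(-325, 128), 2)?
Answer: 42626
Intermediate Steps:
c = 38809 (c = Pow(-197, 2) = 38809)
Add(c, Mul(-11, -347)) = Add(38809, Mul(-11, -347)) = Add(38809, 3817) = 42626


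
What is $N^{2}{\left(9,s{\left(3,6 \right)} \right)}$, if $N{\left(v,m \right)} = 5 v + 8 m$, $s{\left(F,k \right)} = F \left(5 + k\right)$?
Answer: $95481$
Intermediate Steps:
$N^{2}{\left(9,s{\left(3,6 \right)} \right)} = \left(5 \cdot 9 + 8 \cdot 3 \left(5 + 6\right)\right)^{2} = \left(45 + 8 \cdot 3 \cdot 11\right)^{2} = \left(45 + 8 \cdot 33\right)^{2} = \left(45 + 264\right)^{2} = 309^{2} = 95481$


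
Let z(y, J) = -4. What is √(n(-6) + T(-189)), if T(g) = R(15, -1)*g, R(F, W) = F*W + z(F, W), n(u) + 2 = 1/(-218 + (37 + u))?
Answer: √125503554/187 ≈ 59.908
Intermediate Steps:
n(u) = -2 + 1/(-181 + u) (n(u) = -2 + 1/(-218 + (37 + u)) = -2 + 1/(-181 + u))
R(F, W) = -4 + F*W (R(F, W) = F*W - 4 = -4 + F*W)
T(g) = -19*g (T(g) = (-4 + 15*(-1))*g = (-4 - 15)*g = -19*g)
√(n(-6) + T(-189)) = √((363 - 2*(-6))/(-181 - 6) - 19*(-189)) = √((363 + 12)/(-187) + 3591) = √(-1/187*375 + 3591) = √(-375/187 + 3591) = √(671142/187) = √125503554/187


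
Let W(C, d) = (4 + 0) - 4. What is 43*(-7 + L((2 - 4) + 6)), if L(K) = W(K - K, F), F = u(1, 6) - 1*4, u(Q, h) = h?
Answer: -301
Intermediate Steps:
F = 2 (F = 6 - 1*4 = 6 - 4 = 2)
W(C, d) = 0 (W(C, d) = 4 - 4 = 0)
L(K) = 0
43*(-7 + L((2 - 4) + 6)) = 43*(-7 + 0) = 43*(-7) = -301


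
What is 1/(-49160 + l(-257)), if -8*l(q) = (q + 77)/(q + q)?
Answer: -1028/50536525 ≈ -2.0342e-5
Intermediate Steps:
l(q) = -(77 + q)/(16*q) (l(q) = -(q + 77)/(8*(q + q)) = -(77 + q)/(8*(2*q)) = -(77 + q)*1/(2*q)/8 = -(77 + q)/(16*q))
1/(-49160 + l(-257)) = 1/(-49160 + (1/16)*(-77 - 1*(-257))/(-257)) = 1/(-49160 + (1/16)*(-1/257)*(-77 + 257)) = 1/(-49160 + (1/16)*(-1/257)*180) = 1/(-49160 - 45/1028) = 1/(-50536525/1028) = -1028/50536525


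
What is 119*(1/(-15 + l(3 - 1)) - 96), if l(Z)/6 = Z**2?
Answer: -102697/9 ≈ -11411.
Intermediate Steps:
l(Z) = 6*Z**2
119*(1/(-15 + l(3 - 1)) - 96) = 119*(1/(-15 + 6*(3 - 1)**2) - 96) = 119*(1/(-15 + 6*2**2) - 96) = 119*(1/(-15 + 6*4) - 96) = 119*(1/(-15 + 24) - 96) = 119*(1/9 - 96) = 119*(-863/9) = -102697/9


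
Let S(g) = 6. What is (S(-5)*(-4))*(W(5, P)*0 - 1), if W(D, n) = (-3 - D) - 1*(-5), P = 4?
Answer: 24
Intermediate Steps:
W(D, n) = 2 - D (W(D, n) = (-3 - D) + 5 = 2 - D)
(S(-5)*(-4))*(W(5, P)*0 - 1) = (6*(-4))*((2 - 1*5)*0 - 1) = -24*((2 - 5)*0 - 1) = -24*(-3*0 - 1) = -24*(0 - 1) = -24*(-1) = 24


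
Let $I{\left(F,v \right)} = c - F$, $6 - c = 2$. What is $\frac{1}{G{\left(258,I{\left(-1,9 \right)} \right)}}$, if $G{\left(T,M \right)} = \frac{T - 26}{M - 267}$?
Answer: $- \frac{131}{116} \approx -1.1293$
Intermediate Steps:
$c = 4$ ($c = 6 - 2 = 4$)
$I{\left(F,v \right)} = 4 - F$
$G{\left(T,M \right)} = \frac{-26 + T}{-267 + M}$
$\frac{1}{G{\left(258,I{\left(-1,9 \right)} \right)}} = \frac{1}{\frac{1}{-267 + \left(4 - -1\right)} \left(-26 + 258\right)} = \frac{1}{\frac{1}{-267 + \left(4 + 1\right)} 232} = \frac{1}{\frac{1}{-267 + 5} \cdot 232} = \frac{1}{\frac{1}{-262} \cdot 232} = \frac{1}{\left(- \frac{1}{262}\right) 232} = \frac{1}{- \frac{116}{131}} = - \frac{131}{116}$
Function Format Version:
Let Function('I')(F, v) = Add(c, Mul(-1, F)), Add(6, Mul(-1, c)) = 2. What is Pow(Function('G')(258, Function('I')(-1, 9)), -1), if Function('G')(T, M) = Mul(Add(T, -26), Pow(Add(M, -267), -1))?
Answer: Rational(-131, 116) ≈ -1.1293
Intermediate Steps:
c = 4 (c = Add(6, Mul(-1, 2)) = Add(6, -2) = 4)
Function('I')(F, v) = Add(4, Mul(-1, F))
Function('G')(T, M) = Mul(Pow(Add(-267, M), -1), Add(-26, T)) (Function('G')(T, M) = Mul(Add(-26, T), Pow(Add(-267, M), -1)) = Mul(Pow(Add(-267, M), -1), Add(-26, T)))
Pow(Function('G')(258, Function('I')(-1, 9)), -1) = Pow(Mul(Pow(Add(-267, Add(4, Mul(-1, -1))), -1), Add(-26, 258)), -1) = Pow(Mul(Pow(Add(-267, Add(4, 1)), -1), 232), -1) = Pow(Mul(Pow(Add(-267, 5), -1), 232), -1) = Pow(Mul(Pow(-262, -1), 232), -1) = Pow(Mul(Rational(-1, 262), 232), -1) = Pow(Rational(-116, 131), -1) = Rational(-131, 116)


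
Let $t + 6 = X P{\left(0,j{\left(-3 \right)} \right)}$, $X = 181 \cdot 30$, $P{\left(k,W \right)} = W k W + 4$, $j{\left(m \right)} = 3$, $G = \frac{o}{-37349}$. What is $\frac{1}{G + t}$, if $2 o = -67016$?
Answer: $\frac{37349}{811029694} \approx 4.6051 \cdot 10^{-5}$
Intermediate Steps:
$o = -33508$ ($o = \frac{1}{2} \left(-67016\right) = -33508$)
$G = \frac{33508}{37349}$ ($G = - \frac{33508}{-37349} = \left(-33508\right) \left(- \frac{1}{37349}\right) = \frac{33508}{37349} \approx 0.89716$)
$P{\left(k,W \right)} = 4 + k W^{2}$ ($P{\left(k,W \right)} = k W^{2} + 4 = 4 + k W^{2}$)
$X = 5430$
$t = 21714$ ($t = -6 + 5430 \left(4 + 0 \cdot 3^{2}\right) = -6 + 5430 \left(4 + 0 \cdot 9\right) = -6 + 5430 \left(4 + 0\right) = -6 + 5430 \cdot 4 = -6 + 21720 = 21714$)
$\frac{1}{G + t} = \frac{1}{\frac{33508}{37349} + 21714} = \frac{1}{\frac{811029694}{37349}} = \frac{37349}{811029694}$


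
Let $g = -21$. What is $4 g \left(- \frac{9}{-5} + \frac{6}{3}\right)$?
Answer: $- \frac{1596}{5} \approx -319.2$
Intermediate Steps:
$4 g \left(- \frac{9}{-5} + \frac{6}{3}\right) = 4 \left(-21\right) \left(- \frac{9}{-5} + \frac{6}{3}\right) = - 84 \left(\left(-9\right) \left(- \frac{1}{5}\right) + 6 \cdot \frac{1}{3}\right) = - 84 \left(\frac{9}{5} + 2\right) = \left(-84\right) \frac{19}{5} = - \frac{1596}{5}$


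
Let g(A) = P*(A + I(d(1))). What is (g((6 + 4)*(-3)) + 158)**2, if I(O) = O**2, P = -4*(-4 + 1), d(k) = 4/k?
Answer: 100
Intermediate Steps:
P = 12 (P = -4*(-3) = 12)
g(A) = 192 + 12*A (g(A) = 12*(A + (4/1)**2) = 12*(A + (4*1)**2) = 12*(A + 4**2) = 12*(A + 16) = 12*(16 + A) = 192 + 12*A)
(g((6 + 4)*(-3)) + 158)**2 = ((192 + 12*((6 + 4)*(-3))) + 158)**2 = ((192 + 12*(10*(-3))) + 158)**2 = ((192 + 12*(-30)) + 158)**2 = ((192 - 360) + 158)**2 = (-168 + 158)**2 = (-10)**2 = 100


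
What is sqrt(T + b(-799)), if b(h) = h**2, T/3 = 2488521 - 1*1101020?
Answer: 2*sqrt(1200226) ≈ 2191.1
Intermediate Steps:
T = 4162503 (T = 3*(2488521 - 1*1101020) = 3*(2488521 - 1101020) = 3*1387501 = 4162503)
sqrt(T + b(-799)) = sqrt(4162503 + (-799)**2) = sqrt(4162503 + 638401) = sqrt(4800904) = 2*sqrt(1200226)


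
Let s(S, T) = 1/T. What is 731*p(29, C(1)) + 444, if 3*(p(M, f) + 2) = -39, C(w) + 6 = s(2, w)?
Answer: -10521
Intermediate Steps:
C(w) = -6 + 1/w
p(M, f) = -15 (p(M, f) = -2 + (1/3)*(-39) = -2 - 13 = -15)
731*p(29, C(1)) + 444 = 731*(-15) + 444 = -10965 + 444 = -10521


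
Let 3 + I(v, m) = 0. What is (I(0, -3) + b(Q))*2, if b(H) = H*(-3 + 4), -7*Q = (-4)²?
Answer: -74/7 ≈ -10.571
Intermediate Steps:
I(v, m) = -3 (I(v, m) = -3 + 0 = -3)
Q = -16/7 (Q = -⅐*(-4)² = -⅐*16 = -16/7 ≈ -2.2857)
b(H) = H (b(H) = H*1 = H)
(I(0, -3) + b(Q))*2 = (-3 - 16/7)*2 = -37/7*2 = -74/7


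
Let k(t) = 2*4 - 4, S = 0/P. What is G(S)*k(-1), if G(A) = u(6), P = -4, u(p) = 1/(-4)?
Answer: -1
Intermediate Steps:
u(p) = -¼
S = 0 (S = 0/(-4) = 0*(-¼) = 0)
G(A) = -¼
k(t) = 4 (k(t) = 8 - 4 = 4)
G(S)*k(-1) = -¼*4 = -1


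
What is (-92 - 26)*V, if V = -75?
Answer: 8850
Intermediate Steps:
(-92 - 26)*V = (-92 - 26)*(-75) = -118*(-75) = 8850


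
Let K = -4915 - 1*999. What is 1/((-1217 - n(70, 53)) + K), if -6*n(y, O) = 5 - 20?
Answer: -2/14267 ≈ -0.00014018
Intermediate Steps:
K = -5914 (K = -4915 - 999 = -5914)
n(y, O) = 5/2 (n(y, O) = -(5 - 20)/6 = -⅙*(-15) = 5/2)
1/((-1217 - n(70, 53)) + K) = 1/((-1217 - 1*5/2) - 5914) = 1/((-1217 - 5/2) - 5914) = 1/(-2439/2 - 5914) = 1/(-14267/2) = -2/14267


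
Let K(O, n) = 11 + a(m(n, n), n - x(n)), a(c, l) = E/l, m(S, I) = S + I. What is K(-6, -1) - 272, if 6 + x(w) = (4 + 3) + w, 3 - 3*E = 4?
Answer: -782/3 ≈ -260.67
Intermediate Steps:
E = -⅓ (E = 1 - ⅓*4 = 1 - 4/3 = -⅓ ≈ -0.33333)
m(S, I) = I + S
x(w) = 1 + w (x(w) = -6 + ((4 + 3) + w) = -6 + (7 + w) = 1 + w)
a(c, l) = -1/(3*l)
K(O, n) = 34/3 (K(O, n) = 11 - 1/(3*(n - (1 + n))) = 11 - 1/(3*(n + (-1 - n))) = 11 - ⅓/(-1) = 11 - ⅓*(-1) = 11 + ⅓ = 34/3)
K(-6, -1) - 272 = 34/3 - 272 = -782/3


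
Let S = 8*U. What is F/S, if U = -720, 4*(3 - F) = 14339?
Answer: 14327/23040 ≈ 0.62183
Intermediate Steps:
F = -14327/4 (F = 3 - ¼*14339 = 3 - 14339/4 = -14327/4 ≈ -3581.8)
S = -5760 (S = 8*(-720) = -5760)
F/S = -14327/4/(-5760) = -14327/4*(-1/5760) = 14327/23040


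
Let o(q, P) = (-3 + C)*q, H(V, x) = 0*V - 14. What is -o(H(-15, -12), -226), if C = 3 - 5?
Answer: -70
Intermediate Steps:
H(V, x) = -14 (H(V, x) = 0 - 14 = -14)
C = -2
o(q, P) = -5*q (o(q, P) = (-3 - 2)*q = -5*q)
-o(H(-15, -12), -226) = -(-5)*(-14) = -1*70 = -70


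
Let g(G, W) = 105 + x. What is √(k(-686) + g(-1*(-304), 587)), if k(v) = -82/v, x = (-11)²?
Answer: √542913/49 ≈ 15.037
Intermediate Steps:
x = 121
g(G, W) = 226 (g(G, W) = 105 + 121 = 226)
√(k(-686) + g(-1*(-304), 587)) = √(-82/(-686) + 226) = √(-82*(-1/686) + 226) = √(41/343 + 226) = √(77559/343) = √542913/49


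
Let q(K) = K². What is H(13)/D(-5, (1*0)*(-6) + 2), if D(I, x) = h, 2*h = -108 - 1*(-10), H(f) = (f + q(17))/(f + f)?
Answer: -151/637 ≈ -0.23705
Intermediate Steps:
H(f) = (289 + f)/(2*f) (H(f) = (f + 17²)/(f + f) = (f + 289)/((2*f)) = (289 + f)*(1/(2*f)) = (289 + f)/(2*f))
h = -49 (h = (-108 - 1*(-10))/2 = (-108 + 10)/2 = (½)*(-98) = -49)
D(I, x) = -49
H(13)/D(-5, (1*0)*(-6) + 2) = ((½)*(289 + 13)/13)/(-49) = ((½)*(1/13)*302)*(-1/49) = (151/13)*(-1/49) = -151/637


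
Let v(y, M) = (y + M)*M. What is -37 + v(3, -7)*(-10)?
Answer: -317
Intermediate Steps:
v(y, M) = M*(M + y) (v(y, M) = (M + y)*M = M*(M + y))
-37 + v(3, -7)*(-10) = -37 - 7*(-7 + 3)*(-10) = -37 - 7*(-4)*(-10) = -37 + 28*(-10) = -37 - 280 = -317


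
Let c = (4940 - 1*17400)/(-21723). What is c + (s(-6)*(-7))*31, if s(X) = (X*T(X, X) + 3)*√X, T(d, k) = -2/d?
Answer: 12460/21723 - 217*I*√6 ≈ 0.57359 - 531.54*I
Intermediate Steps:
s(X) = √X (s(X) = (X*(-2/X) + 3)*√X = (-2 + 3)*√X = 1*√X = √X)
c = 12460/21723 (c = (4940 - 17400)*(-1/21723) = -12460*(-1/21723) = 12460/21723 ≈ 0.57359)
c + (s(-6)*(-7))*31 = 12460/21723 + (√(-6)*(-7))*31 = 12460/21723 + ((I*√6)*(-7))*31 = 12460/21723 - 7*I*√6*31 = 12460/21723 - 217*I*√6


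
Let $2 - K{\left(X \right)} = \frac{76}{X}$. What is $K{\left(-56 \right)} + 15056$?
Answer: $\frac{210831}{14} \approx 15059.0$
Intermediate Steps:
$K{\left(X \right)} = 2 - \frac{76}{X}$
$K{\left(-56 \right)} + 15056 = \left(2 - \frac{76}{-56}\right) + 15056 = \left(2 - - \frac{19}{14}\right) + 15056 = \left(2 + \frac{19}{14}\right) + 15056 = \frac{47}{14} + 15056 = \frac{210831}{14}$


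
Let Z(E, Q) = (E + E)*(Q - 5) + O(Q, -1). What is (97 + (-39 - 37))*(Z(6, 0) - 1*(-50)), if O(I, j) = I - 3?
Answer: -273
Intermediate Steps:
O(I, j) = -3 + I
Z(E, Q) = -3 + Q + 2*E*(-5 + Q) (Z(E, Q) = (E + E)*(Q - 5) + (-3 + Q) = (2*E)*(-5 + Q) + (-3 + Q) = 2*E*(-5 + Q) + (-3 + Q) = -3 + Q + 2*E*(-5 + Q))
(97 + (-39 - 37))*(Z(6, 0) - 1*(-50)) = (97 + (-39 - 37))*((-3 + 0 - 10*6 + 2*6*0) - 1*(-50)) = (97 - 76)*((-3 + 0 - 60 + 0) + 50) = 21*(-63 + 50) = 21*(-13) = -273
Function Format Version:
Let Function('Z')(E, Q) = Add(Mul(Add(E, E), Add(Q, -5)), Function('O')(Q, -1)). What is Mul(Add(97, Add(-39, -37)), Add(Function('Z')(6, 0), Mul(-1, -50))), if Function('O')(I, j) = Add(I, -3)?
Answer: -273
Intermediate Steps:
Function('O')(I, j) = Add(-3, I)
Function('Z')(E, Q) = Add(-3, Q, Mul(2, E, Add(-5, Q))) (Function('Z')(E, Q) = Add(Mul(Add(E, E), Add(Q, -5)), Add(-3, Q)) = Add(Mul(Mul(2, E), Add(-5, Q)), Add(-3, Q)) = Add(Mul(2, E, Add(-5, Q)), Add(-3, Q)) = Add(-3, Q, Mul(2, E, Add(-5, Q))))
Mul(Add(97, Add(-39, -37)), Add(Function('Z')(6, 0), Mul(-1, -50))) = Mul(Add(97, Add(-39, -37)), Add(Add(-3, 0, Mul(-10, 6), Mul(2, 6, 0)), Mul(-1, -50))) = Mul(Add(97, -76), Add(Add(-3, 0, -60, 0), 50)) = Mul(21, Add(-63, 50)) = Mul(21, -13) = -273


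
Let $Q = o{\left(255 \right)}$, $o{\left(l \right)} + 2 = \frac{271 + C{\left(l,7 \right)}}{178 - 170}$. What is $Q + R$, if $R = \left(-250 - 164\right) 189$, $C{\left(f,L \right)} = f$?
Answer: $- \frac{312729}{4} \approx -78182.0$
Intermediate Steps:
$o{\left(l \right)} = \frac{255}{8} + \frac{l}{8}$ ($o{\left(l \right)} = -2 + \frac{271 + l}{178 - 170} = -2 + \frac{271 + l}{8} = -2 + \left(271 + l\right) \frac{1}{8} = -2 + \left(\frac{271}{8} + \frac{l}{8}\right) = \frac{255}{8} + \frac{l}{8}$)
$Q = \frac{255}{4}$ ($Q = \frac{255}{8} + \frac{1}{8} \cdot 255 = \frac{255}{8} + \frac{255}{8} = \frac{255}{4} \approx 63.75$)
$R = -78246$ ($R = \left(-250 - 164\right) 189 = \left(-414\right) 189 = -78246$)
$Q + R = \frac{255}{4} - 78246 = - \frac{312729}{4}$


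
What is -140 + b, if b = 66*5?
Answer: 190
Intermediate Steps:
b = 330
-140 + b = -140 + 330 = 190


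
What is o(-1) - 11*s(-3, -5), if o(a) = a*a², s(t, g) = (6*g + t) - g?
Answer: 307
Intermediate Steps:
s(t, g) = t + 5*g (s(t, g) = (t + 6*g) - g = t + 5*g)
o(a) = a³
o(-1) - 11*s(-3, -5) = (-1)³ - 11*(-3 + 5*(-5)) = -1 - 11*(-3 - 25) = -1 - 11*(-28) = -1 + 308 = 307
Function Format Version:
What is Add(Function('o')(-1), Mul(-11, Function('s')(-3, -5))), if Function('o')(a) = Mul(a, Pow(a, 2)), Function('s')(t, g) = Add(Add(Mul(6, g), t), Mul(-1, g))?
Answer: 307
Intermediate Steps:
Function('s')(t, g) = Add(t, Mul(5, g)) (Function('s')(t, g) = Add(Add(t, Mul(6, g)), Mul(-1, g)) = Add(t, Mul(5, g)))
Function('o')(a) = Pow(a, 3)
Add(Function('o')(-1), Mul(-11, Function('s')(-3, -5))) = Add(Pow(-1, 3), Mul(-11, Add(-3, Mul(5, -5)))) = Add(-1, Mul(-11, Add(-3, -25))) = Add(-1, Mul(-11, -28)) = Add(-1, 308) = 307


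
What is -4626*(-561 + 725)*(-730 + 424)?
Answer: 232151184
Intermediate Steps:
-4626*(-561 + 725)*(-730 + 424) = -758664*(-306) = -4626*(-50184) = 232151184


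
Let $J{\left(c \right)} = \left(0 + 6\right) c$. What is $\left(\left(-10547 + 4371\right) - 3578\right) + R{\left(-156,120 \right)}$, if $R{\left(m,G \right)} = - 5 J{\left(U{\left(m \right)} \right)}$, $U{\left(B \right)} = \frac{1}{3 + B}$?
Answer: $- \frac{497444}{51} \approx -9753.8$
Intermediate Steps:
$J{\left(c \right)} = 6 c$
$R{\left(m,G \right)} = - \frac{30}{3 + m}$ ($R{\left(m,G \right)} = - 5 \frac{6}{3 + m} = - \frac{30}{3 + m}$)
$\left(\left(-10547 + 4371\right) - 3578\right) + R{\left(-156,120 \right)} = \left(\left(-10547 + 4371\right) - 3578\right) - \frac{30}{3 - 156} = \left(-6176 - 3578\right) - \frac{30}{-153} = -9754 - - \frac{10}{51} = -9754 + \frac{10}{51} = - \frac{497444}{51}$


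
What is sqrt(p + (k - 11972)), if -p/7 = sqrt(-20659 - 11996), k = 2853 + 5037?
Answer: sqrt(-4082 - 7*I*sqrt(32655)) ≈ 9.7852 - 64.635*I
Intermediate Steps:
k = 7890
p = -7*I*sqrt(32655) (p = -7*sqrt(-20659 - 11996) = -7*I*sqrt(32655) ≈ -1264.9*I)
sqrt(p + (k - 11972)) = sqrt(-7*I*sqrt(32655) + (7890 - 11972)) = sqrt(-7*I*sqrt(32655) - 4082) = sqrt(-4082 - 7*I*sqrt(32655))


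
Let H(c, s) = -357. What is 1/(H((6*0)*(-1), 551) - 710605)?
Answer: -1/710962 ≈ -1.4065e-6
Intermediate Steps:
1/(H((6*0)*(-1), 551) - 710605) = 1/(-357 - 710605) = 1/(-710962) = -1/710962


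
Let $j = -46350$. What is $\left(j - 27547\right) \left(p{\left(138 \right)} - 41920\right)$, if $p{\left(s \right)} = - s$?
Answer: $3107960026$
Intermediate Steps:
$\left(j - 27547\right) \left(p{\left(138 \right)} - 41920\right) = \left(-46350 - 27547\right) \left(\left(-1\right) 138 - 41920\right) = - 73897 \left(-138 - 41920\right) = \left(-73897\right) \left(-42058\right) = 3107960026$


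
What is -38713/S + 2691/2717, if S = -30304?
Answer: 14363945/6333536 ≈ 2.2679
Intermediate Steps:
-38713/S + 2691/2717 = -38713/(-30304) + 2691/2717 = -38713*(-1/30304) + 2691*(1/2717) = 38713/30304 + 207/209 = 14363945/6333536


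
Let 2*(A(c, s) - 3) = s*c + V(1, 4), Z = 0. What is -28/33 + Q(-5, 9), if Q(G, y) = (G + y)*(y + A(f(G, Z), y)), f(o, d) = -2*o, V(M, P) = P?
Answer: 7760/33 ≈ 235.15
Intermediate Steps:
A(c, s) = 5 + c*s/2 (A(c, s) = 3 + (s*c + 4)/2 = 3 + (c*s + 4)/2 = 3 + (4 + c*s)/2 = 3 + (2 + c*s/2) = 5 + c*s/2)
Q(G, y) = (G + y)*(5 + y - G*y) (Q(G, y) = (G + y)*(y + (5 + (-2*G)*y/2)) = (G + y)*(y + (5 - G*y)) = (G + y)*(5 + y - G*y))
-28/33 + Q(-5, 9) = -28/33 + (9**2 - 5*9 - 5*(5 - 1*(-5)*9) + 9*(5 - 1*(-5)*9)) = -28*1/33 + (81 - 45 - 5*(5 + 45) + 9*(5 + 45)) = -28/33 + (81 - 45 - 5*50 + 9*50) = -28/33 + (81 - 45 - 250 + 450) = -28/33 + 236 = 7760/33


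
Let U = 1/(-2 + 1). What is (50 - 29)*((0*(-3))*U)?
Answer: 0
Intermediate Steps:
U = -1 (U = 1/(-1) = -1)
(50 - 29)*((0*(-3))*U) = (50 - 29)*((0*(-3))*(-1)) = 21*(0*(-1)) = 21*0 = 0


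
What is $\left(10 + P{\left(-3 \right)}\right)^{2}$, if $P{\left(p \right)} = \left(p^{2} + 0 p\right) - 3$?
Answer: $256$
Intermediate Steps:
$P{\left(p \right)} = -3 + p^{2}$ ($P{\left(p \right)} = \left(p^{2} + 0\right) - 3 = p^{2} - 3 = -3 + p^{2}$)
$\left(10 + P{\left(-3 \right)}\right)^{2} = \left(10 - \left(3 - \left(-3\right)^{2}\right)\right)^{2} = \left(10 + \left(-3 + 9\right)\right)^{2} = \left(10 + 6\right)^{2} = 16^{2} = 256$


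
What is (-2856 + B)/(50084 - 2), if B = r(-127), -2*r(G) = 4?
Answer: -1429/25041 ≈ -0.057066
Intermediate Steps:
r(G) = -2 (r(G) = -½*4 = -2)
B = -2
(-2856 + B)/(50084 - 2) = (-2856 - 2)/(50084 - 2) = -2858/50082 = -2858*1/50082 = -1429/25041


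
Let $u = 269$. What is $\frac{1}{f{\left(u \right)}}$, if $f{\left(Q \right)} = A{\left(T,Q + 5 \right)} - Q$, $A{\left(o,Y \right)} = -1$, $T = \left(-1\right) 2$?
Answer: $- \frac{1}{270} \approx -0.0037037$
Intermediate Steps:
$T = -2$
$f{\left(Q \right)} = -1 - Q$
$\frac{1}{f{\left(u \right)}} = \frac{1}{-1 - 269} = \frac{1}{-270} = - \frac{1}{270}$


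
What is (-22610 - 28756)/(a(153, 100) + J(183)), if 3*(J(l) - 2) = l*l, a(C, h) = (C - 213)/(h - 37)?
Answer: -1078686/234445 ≈ -4.6010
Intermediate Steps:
a(C, h) = (-213 + C)/(-37 + h)
J(l) = 2 + l**2/3 (J(l) = 2 + (l*l)/3 = 2 + l**2/3)
(-22610 - 28756)/(a(153, 100) + J(183)) = (-22610 - 28756)/((-213 + 153)/(-37 + 100) + (2 + (1/3)*183**2)) = -51366/(-60/63 + (2 + (1/3)*33489)) = -51366/((1/63)*(-60) + (2 + 11163)) = -51366/(-20/21 + 11165) = -51366/234445/21 = -51366*21/234445 = -1078686/234445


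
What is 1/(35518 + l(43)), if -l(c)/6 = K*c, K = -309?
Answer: 1/115240 ≈ 8.6775e-6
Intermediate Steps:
l(c) = 1854*c (l(c) = -(-1854)*c = 1854*c)
1/(35518 + l(43)) = 1/(35518 + 1854*43) = 1/(35518 + 79722) = 1/115240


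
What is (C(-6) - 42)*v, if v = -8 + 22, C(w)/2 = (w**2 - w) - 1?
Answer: 560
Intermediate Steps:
C(w) = -2 - 2*w + 2*w**2 (C(w) = 2*((w**2 - w) - 1) = 2*(-1 + w**2 - w) = -2 - 2*w + 2*w**2)
v = 14
(C(-6) - 42)*v = ((-2 - 2*(-6) + 2*(-6)**2) - 42)*14 = ((-2 + 12 + 2*36) - 42)*14 = ((-2 + 12 + 72) - 42)*14 = (82 - 42)*14 = 40*14 = 560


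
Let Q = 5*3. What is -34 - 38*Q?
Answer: -604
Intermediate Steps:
Q = 15
-34 - 38*Q = -34 - 38*15 = -34 - 570 = -604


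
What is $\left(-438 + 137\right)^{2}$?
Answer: $90601$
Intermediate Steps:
$\left(-438 + 137\right)^{2} = \left(-301\right)^{2} = 90601$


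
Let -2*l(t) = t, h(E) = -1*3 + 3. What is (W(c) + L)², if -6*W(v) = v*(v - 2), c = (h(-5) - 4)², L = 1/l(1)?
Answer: 13924/9 ≈ 1547.1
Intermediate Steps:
h(E) = 0 (h(E) = -3 + 3 = 0)
l(t) = -t/2
L = -2 (L = 1/(-½*1) = 1/(-½) = -2)
c = 16 (c = (0 - 4)² = (-4)² = 16)
W(v) = -v*(-2 + v)/6 (W(v) = -v*(v - 2)/6 = -v*(-2 + v)/6)
(W(c) + L)² = ((⅙)*16*(2 - 1*16) - 2)² = ((⅙)*16*(2 - 16) - 2)² = ((⅙)*16*(-14) - 2)² = (-112/3 - 2)² = (-118/3)² = 13924/9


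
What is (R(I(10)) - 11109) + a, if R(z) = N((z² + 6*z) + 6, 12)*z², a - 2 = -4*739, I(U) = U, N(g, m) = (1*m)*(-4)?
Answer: -18863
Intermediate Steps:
N(g, m) = -4*m (N(g, m) = m*(-4) = -4*m)
a = -2954 (a = 2 - 4*739 = 2 - 2956 = -2954)
R(z) = -48*z² (R(z) = (-4*12)*z² = -48*z²)
(R(I(10)) - 11109) + a = (-48*10² - 11109) - 2954 = (-48*100 - 11109) - 2954 = (-4800 - 11109) - 2954 = -15909 - 2954 = -18863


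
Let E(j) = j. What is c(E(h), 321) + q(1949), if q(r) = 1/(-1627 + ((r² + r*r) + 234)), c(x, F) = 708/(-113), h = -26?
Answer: -5377832659/858326417 ≈ -6.2655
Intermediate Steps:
c(x, F) = -708/113 (c(x, F) = 708*(-1/113) = -708/113)
q(r) = 1/(-1393 + 2*r²) (q(r) = 1/(-1627 + ((r² + r²) + 234)) = 1/(-1627 + (2*r² + 234)) = 1/(-1627 + (234 + 2*r²)) = 1/(-1393 + 2*r²))
c(E(h), 321) + q(1949) = -708/113 + 1/(-1393 + 2*1949²) = -708/113 + 1/(-1393 + 2*3798601) = -708/113 + 1/(-1393 + 7597202) = -708/113 + 1/7595809 = -5377832659/858326417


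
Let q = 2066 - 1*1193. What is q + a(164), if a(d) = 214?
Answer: 1087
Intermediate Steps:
q = 873 (q = 2066 - 1193 = 873)
q + a(164) = 873 + 214 = 1087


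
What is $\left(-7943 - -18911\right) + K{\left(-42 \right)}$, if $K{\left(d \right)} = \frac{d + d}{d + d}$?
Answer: $10969$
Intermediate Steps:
$K{\left(d \right)} = 1$ ($K{\left(d \right)} = \frac{2 d}{2 d} = 2 d \frac{1}{2 d} = 1$)
$\left(-7943 - -18911\right) + K{\left(-42 \right)} = \left(-7943 - -18911\right) + 1 = \left(-7943 + 18911\right) + 1 = 10968 + 1 = 10969$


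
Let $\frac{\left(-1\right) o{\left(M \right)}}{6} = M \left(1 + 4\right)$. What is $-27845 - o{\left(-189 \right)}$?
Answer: $-33515$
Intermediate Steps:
$o{\left(M \right)} = - 30 M$ ($o{\left(M \right)} = - 6 M \left(1 + 4\right) = - 6 M 5 = - 6 \cdot 5 M = - 30 M$)
$-27845 - o{\left(-189 \right)} = -27845 - \left(-30\right) \left(-189\right) = -27845 - 5670 = -33515$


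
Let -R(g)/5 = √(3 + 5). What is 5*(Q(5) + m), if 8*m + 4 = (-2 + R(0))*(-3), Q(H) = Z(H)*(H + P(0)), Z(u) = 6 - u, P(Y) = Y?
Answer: 105/4 + 75*√2/4 ≈ 52.766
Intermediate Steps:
R(g) = -10*√2 (R(g) = -5*√(3 + 5) = -10*√2)
Q(H) = H*(6 - H) (Q(H) = (6 - H)*(H + 0) = (6 - H)*H = H*(6 - H))
m = ¼ + 15*√2/4 (m = -½ + ((-2 - 10*√2)*(-3))/8 = -½ + (6 + 30*√2)/8 = -½ + (¾ + 15*√2/4) = ¼ + 15*√2/4 ≈ 5.5533)
5*(Q(5) + m) = 5*(5*(6 - 1*5) + (¼ + 15*√2/4)) = 5*(5*(6 - 5) + (¼ + 15*√2/4)) = 5*(5*1 + (¼ + 15*√2/4)) = 5*(5 + (¼ + 15*√2/4)) = 5*(21/4 + 15*√2/4) = 105/4 + 75*√2/4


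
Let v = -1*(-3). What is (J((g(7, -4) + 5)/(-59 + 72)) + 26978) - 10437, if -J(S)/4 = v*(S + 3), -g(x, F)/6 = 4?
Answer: 214793/13 ≈ 16523.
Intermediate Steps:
v = 3
g(x, F) = -24 (g(x, F) = -6*4 = -24)
J(S) = -36 - 12*S (J(S) = -12*(S + 3) = -12*(3 + S) = -4*(9 + 3*S) = -36 - 12*S)
(J((g(7, -4) + 5)/(-59 + 72)) + 26978) - 10437 = ((-36 - 12*(-24 + 5)/(-59 + 72)) + 26978) - 10437 = ((-36 - (-228)/13) + 26978) - 10437 = ((-36 - 12*(-19/13)) + 26978) - 10437 = ((-36 + 228/13) + 26978) - 10437 = (-240/13 + 26978) - 10437 = 350474/13 - 10437 = 214793/13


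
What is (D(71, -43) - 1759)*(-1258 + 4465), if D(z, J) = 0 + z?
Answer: -5413416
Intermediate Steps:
D(z, J) = z
(D(71, -43) - 1759)*(-1258 + 4465) = (71 - 1759)*(-1258 + 4465) = -1688*3207 = -5413416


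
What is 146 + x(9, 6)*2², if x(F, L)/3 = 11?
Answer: 278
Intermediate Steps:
x(F, L) = 33 (x(F, L) = 3*11 = 33)
146 + x(9, 6)*2² = 146 + 33*2² = 146 + 33*4 = 146 + 132 = 278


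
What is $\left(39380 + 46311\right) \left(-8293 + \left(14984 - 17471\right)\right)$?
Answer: $-923748980$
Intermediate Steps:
$\left(39380 + 46311\right) \left(-8293 + \left(14984 - 17471\right)\right) = 85691 \left(-8293 - 2487\right) = 85691 \left(-10780\right) = -923748980$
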